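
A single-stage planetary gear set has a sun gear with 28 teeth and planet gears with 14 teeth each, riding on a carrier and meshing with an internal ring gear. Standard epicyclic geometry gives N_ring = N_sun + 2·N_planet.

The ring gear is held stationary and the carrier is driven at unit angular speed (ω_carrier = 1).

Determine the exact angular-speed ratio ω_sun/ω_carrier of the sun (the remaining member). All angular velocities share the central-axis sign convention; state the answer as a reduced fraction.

3

N_ring = 28 + 2·14 = 56
28(ω_s−ω_c) = −56(ω_r−ω_c),  ω_r=0, ω_c=1
ω_s = 1 − (56/28)(0−1) = 3
ω_s/ω_c = 3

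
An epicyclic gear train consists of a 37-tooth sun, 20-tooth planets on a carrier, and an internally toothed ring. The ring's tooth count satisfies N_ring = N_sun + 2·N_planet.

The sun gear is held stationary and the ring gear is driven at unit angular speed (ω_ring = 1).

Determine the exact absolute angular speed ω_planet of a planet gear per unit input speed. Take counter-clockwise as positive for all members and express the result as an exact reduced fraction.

77/40

N_ring = 37 + 2·20 = 77
37(ω_s−ω_c) = −77(ω_r−ω_c),  ω_s=0, ω_r=1
37(0−ω_c) = −77(1−ω_c)  ⇒  114ω_c = 77  ⇒  ω_c = 77/114
sun–planet: 37·(0−77/114) = −20·(ω_p−ω_c)  ⇒  ω_p−ω_c = −(37/20)·(-77/114) = 2849/2280
ω_p = 77/114 + 2849/2280 = 77/40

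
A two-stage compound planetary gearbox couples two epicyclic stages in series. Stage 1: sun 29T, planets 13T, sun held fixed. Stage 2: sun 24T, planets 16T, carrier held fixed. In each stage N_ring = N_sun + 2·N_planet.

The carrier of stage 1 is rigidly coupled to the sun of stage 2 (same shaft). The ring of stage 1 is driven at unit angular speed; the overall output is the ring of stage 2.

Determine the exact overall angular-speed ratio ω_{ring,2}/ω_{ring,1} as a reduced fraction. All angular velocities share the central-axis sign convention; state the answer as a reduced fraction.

Stage 1: N_ring = 29 + 2·13 = 55
Stage 1: 29(ω_s−ω_c) = −55(ω_r−ω_c),  ω_s=0, ω_r=1
Stage 1: 29(0−ω_c) = −55(1−ω_c)  ⇒  84ω_c = 55  ⇒  ω_c = 55/84
  ⇒ ω_c¹/ω_r¹ = 55/84
Stage 2: N_ring = 24 + 2·16 = 56
Stage 2: 24(ω_s−ω_c) = −56(ω_r−ω_c),  ω_c=0, ω_s=1
Stage 2: ω_r = 0 − (24/56)(1−0) = -3/7
  ⇒ ω_r²/ω_s² = -3/7
Coupling ω_s² = ω_c¹ ⇒ overall = 55/84 × -3/7 = -55/196

-55/196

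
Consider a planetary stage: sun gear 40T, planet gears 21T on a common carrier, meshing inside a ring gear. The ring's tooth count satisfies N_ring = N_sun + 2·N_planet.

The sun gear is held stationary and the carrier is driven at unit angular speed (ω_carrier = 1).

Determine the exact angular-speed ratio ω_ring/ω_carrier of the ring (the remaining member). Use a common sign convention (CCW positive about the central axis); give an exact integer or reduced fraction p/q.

N_ring = 40 + 2·21 = 82
40(ω_s−ω_c) = −82(ω_r−ω_c),  ω_s=0, ω_c=1
ω_r = 1 − (40/82)(0−1) = 61/41
ω_r/ω_c = 61/41

61/41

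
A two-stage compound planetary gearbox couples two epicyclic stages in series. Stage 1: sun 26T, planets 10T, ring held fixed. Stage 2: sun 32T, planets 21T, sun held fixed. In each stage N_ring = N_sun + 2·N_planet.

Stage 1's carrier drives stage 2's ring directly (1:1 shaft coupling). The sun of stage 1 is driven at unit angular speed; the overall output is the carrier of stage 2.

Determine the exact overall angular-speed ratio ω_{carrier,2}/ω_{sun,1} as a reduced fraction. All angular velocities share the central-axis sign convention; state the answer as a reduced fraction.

481/1908

Stage 1: N_ring = 26 + 2·10 = 46
Stage 1: 26(ω_s−ω_c) = −46(ω_r−ω_c),  ω_r=0, ω_s=1
Stage 1: 26(1−ω_c) = −46(0−ω_c)  ⇒  72ω_c = 26  ⇒  ω_c = 13/36
  ⇒ ω_c¹/ω_s¹ = 13/36
Stage 2: N_ring = 32 + 2·21 = 74
Stage 2: 32(ω_s−ω_c) = −74(ω_r−ω_c),  ω_s=0, ω_r=1
Stage 2: 32(0−ω_c) = −74(1−ω_c)  ⇒  106ω_c = 74  ⇒  ω_c = 37/53
  ⇒ ω_c²/ω_r² = 37/53
Coupling ω_r² = ω_c¹ ⇒ overall = 13/36 × 37/53 = 481/1908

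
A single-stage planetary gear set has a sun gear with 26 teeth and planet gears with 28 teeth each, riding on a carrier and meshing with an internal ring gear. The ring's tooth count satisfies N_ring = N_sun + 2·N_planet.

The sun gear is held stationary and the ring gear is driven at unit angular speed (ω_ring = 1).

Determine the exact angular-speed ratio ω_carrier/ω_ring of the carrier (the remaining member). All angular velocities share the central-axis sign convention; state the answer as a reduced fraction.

41/54

N_ring = 26 + 2·28 = 82
26(ω_s−ω_c) = −82(ω_r−ω_c),  ω_s=0, ω_r=1
26(0−ω_c) = −82(1−ω_c)  ⇒  108ω_c = 82  ⇒  ω_c = 41/54
ω_c/ω_r = 41/54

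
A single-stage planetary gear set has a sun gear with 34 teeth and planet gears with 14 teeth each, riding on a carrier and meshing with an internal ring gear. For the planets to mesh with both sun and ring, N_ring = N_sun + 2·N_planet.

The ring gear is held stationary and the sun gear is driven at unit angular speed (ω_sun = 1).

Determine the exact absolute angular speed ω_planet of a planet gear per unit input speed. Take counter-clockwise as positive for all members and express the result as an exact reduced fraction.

-17/14

N_ring = 34 + 2·14 = 62
34(ω_s−ω_c) = −62(ω_r−ω_c),  ω_r=0, ω_s=1
34(1−ω_c) = −62(0−ω_c)  ⇒  96ω_c = 34  ⇒  ω_c = 17/48
sun–planet: 34·(1−17/48) = −14·(ω_p−ω_c)  ⇒  ω_p−ω_c = −(34/14)·(31/48) = -527/336
ω_p = 17/48 − 527/336 = -17/14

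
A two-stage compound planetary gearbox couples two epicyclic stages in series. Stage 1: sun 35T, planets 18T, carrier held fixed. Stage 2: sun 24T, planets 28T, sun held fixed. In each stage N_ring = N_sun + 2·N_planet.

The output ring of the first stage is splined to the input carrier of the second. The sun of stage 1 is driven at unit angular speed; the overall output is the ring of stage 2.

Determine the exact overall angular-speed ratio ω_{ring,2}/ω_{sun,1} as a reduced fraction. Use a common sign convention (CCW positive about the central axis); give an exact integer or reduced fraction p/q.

Stage 1: N_ring = 35 + 2·18 = 71
Stage 1: 35(ω_s−ω_c) = −71(ω_r−ω_c),  ω_c=0, ω_s=1
Stage 1: ω_r = 0 − (35/71)(1−0) = -35/71
  ⇒ ω_r¹/ω_s¹ = -35/71
Stage 2: N_ring = 24 + 2·28 = 80
Stage 2: 24(ω_s−ω_c) = −80(ω_r−ω_c),  ω_s=0, ω_c=1
Stage 2: ω_r = 1 − (24/80)(0−1) = 13/10
  ⇒ ω_r²/ω_c² = 13/10
Coupling ω_c² = ω_r¹ ⇒ overall = -35/71 × 13/10 = -91/142

-91/142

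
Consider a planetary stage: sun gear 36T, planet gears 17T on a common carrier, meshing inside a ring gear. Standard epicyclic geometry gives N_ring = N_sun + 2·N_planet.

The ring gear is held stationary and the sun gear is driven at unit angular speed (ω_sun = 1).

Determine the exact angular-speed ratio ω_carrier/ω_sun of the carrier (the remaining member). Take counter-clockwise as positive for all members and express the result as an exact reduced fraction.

N_ring = 36 + 2·17 = 70
36(ω_s−ω_c) = −70(ω_r−ω_c),  ω_r=0, ω_s=1
36(1−ω_c) = −70(0−ω_c)  ⇒  106ω_c = 36  ⇒  ω_c = 18/53
ω_c/ω_s = 18/53

18/53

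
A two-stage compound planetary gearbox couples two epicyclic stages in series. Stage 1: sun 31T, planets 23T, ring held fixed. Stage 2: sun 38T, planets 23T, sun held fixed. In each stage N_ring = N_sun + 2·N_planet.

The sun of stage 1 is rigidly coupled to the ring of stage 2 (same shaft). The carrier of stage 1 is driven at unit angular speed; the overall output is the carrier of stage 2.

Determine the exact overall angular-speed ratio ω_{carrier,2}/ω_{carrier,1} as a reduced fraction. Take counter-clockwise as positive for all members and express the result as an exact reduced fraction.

Stage 1: N_ring = 31 + 2·23 = 77
Stage 1: 31(ω_s−ω_c) = −77(ω_r−ω_c),  ω_r=0, ω_c=1
Stage 1: ω_s = 1 − (77/31)(0−1) = 108/31
  ⇒ ω_s¹/ω_c¹ = 108/31
Stage 2: N_ring = 38 + 2·23 = 84
Stage 2: 38(ω_s−ω_c) = −84(ω_r−ω_c),  ω_s=0, ω_r=1
Stage 2: 38(0−ω_c) = −84(1−ω_c)  ⇒  122ω_c = 84  ⇒  ω_c = 42/61
  ⇒ ω_c²/ω_r² = 42/61
Coupling ω_r² = ω_s¹ ⇒ overall = 108/31 × 42/61 = 4536/1891

4536/1891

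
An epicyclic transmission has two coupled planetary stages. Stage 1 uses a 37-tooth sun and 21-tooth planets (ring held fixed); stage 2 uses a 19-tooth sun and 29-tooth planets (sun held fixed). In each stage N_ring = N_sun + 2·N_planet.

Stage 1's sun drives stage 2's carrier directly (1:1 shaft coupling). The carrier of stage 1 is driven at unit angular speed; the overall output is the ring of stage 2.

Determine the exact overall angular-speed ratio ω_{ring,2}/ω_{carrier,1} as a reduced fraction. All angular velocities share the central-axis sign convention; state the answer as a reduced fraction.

11136/2849

Stage 1: N_ring = 37 + 2·21 = 79
Stage 1: 37(ω_s−ω_c) = −79(ω_r−ω_c),  ω_r=0, ω_c=1
Stage 1: ω_s = 1 − (79/37)(0−1) = 116/37
  ⇒ ω_s¹/ω_c¹ = 116/37
Stage 2: N_ring = 19 + 2·29 = 77
Stage 2: 19(ω_s−ω_c) = −77(ω_r−ω_c),  ω_s=0, ω_c=1
Stage 2: ω_r = 1 − (19/77)(0−1) = 96/77
  ⇒ ω_r²/ω_c² = 96/77
Coupling ω_c² = ω_s¹ ⇒ overall = 116/37 × 96/77 = 11136/2849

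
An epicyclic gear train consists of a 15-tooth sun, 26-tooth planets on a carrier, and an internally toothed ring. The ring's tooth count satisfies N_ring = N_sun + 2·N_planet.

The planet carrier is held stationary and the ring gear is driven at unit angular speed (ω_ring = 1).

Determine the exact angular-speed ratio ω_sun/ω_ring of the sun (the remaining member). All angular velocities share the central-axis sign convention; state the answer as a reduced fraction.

N_ring = 15 + 2·26 = 67
15(ω_s−ω_c) = −67(ω_r−ω_c),  ω_c=0, ω_r=1
ω_s = 0 − (67/15)(1−0) = -67/15
ω_s/ω_r = -67/15

-67/15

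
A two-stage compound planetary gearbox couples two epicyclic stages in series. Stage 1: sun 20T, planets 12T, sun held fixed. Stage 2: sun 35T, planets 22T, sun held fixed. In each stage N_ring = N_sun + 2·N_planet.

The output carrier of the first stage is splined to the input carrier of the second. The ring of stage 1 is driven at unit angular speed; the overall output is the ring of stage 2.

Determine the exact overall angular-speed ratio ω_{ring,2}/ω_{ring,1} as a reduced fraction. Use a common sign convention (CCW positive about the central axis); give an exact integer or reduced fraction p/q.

Stage 1: N_ring = 20 + 2·12 = 44
Stage 1: 20(ω_s−ω_c) = −44(ω_r−ω_c),  ω_s=0, ω_r=1
Stage 1: 20(0−ω_c) = −44(1−ω_c)  ⇒  64ω_c = 44  ⇒  ω_c = 11/16
  ⇒ ω_c¹/ω_r¹ = 11/16
Stage 2: N_ring = 35 + 2·22 = 79
Stage 2: 35(ω_s−ω_c) = −79(ω_r−ω_c),  ω_s=0, ω_c=1
Stage 2: ω_r = 1 − (35/79)(0−1) = 114/79
  ⇒ ω_r²/ω_c² = 114/79
Coupling ω_c² = ω_c¹ ⇒ overall = 11/16 × 114/79 = 627/632

627/632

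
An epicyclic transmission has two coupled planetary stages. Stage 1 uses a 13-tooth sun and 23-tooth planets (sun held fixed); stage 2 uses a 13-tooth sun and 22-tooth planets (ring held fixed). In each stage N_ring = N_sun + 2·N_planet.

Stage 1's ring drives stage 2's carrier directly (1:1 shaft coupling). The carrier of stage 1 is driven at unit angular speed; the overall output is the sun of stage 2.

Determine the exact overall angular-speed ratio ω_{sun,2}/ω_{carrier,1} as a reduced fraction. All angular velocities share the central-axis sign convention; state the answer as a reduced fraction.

Stage 1: N_ring = 13 + 2·23 = 59
Stage 1: 13(ω_s−ω_c) = −59(ω_r−ω_c),  ω_s=0, ω_c=1
Stage 1: ω_r = 1 − (13/59)(0−1) = 72/59
  ⇒ ω_r¹/ω_c¹ = 72/59
Stage 2: N_ring = 13 + 2·22 = 57
Stage 2: 13(ω_s−ω_c) = −57(ω_r−ω_c),  ω_r=0, ω_c=1
Stage 2: ω_s = 1 − (57/13)(0−1) = 70/13
  ⇒ ω_s²/ω_c² = 70/13
Coupling ω_c² = ω_r¹ ⇒ overall = 72/59 × 70/13 = 5040/767

5040/767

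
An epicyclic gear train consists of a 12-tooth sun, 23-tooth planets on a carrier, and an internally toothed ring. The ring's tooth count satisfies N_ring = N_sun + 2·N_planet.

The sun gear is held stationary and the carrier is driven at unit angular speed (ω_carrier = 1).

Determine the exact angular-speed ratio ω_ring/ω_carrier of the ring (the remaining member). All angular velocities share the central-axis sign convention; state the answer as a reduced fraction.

35/29

N_ring = 12 + 2·23 = 58
12(ω_s−ω_c) = −58(ω_r−ω_c),  ω_s=0, ω_c=1
ω_r = 1 − (12/58)(0−1) = 35/29
ω_r/ω_c = 35/29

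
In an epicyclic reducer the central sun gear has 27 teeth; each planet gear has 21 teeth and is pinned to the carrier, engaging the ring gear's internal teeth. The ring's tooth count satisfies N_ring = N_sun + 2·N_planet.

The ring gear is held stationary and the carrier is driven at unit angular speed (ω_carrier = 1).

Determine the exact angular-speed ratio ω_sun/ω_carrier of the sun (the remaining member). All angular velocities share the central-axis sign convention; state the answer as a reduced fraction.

N_ring = 27 + 2·21 = 69
27(ω_s−ω_c) = −69(ω_r−ω_c),  ω_r=0, ω_c=1
ω_s = 1 − (69/27)(0−1) = 32/9
ω_s/ω_c = 32/9

32/9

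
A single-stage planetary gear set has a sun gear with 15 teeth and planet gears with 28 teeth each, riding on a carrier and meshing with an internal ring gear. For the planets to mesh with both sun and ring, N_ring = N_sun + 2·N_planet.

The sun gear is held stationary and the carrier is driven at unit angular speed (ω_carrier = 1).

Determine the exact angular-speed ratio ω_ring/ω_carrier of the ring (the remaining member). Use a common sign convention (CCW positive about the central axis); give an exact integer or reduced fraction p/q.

86/71

N_ring = 15 + 2·28 = 71
15(ω_s−ω_c) = −71(ω_r−ω_c),  ω_s=0, ω_c=1
ω_r = 1 − (15/71)(0−1) = 86/71
ω_r/ω_c = 86/71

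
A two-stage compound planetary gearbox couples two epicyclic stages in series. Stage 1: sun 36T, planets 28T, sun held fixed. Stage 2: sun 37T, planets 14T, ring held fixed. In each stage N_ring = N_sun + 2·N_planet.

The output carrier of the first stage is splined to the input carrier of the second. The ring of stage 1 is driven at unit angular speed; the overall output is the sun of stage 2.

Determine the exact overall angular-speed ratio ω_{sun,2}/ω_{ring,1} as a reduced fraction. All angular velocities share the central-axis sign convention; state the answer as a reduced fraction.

1173/592

Stage 1: N_ring = 36 + 2·28 = 92
Stage 1: 36(ω_s−ω_c) = −92(ω_r−ω_c),  ω_s=0, ω_r=1
Stage 1: 36(0−ω_c) = −92(1−ω_c)  ⇒  128ω_c = 92  ⇒  ω_c = 23/32
  ⇒ ω_c¹/ω_r¹ = 23/32
Stage 2: N_ring = 37 + 2·14 = 65
Stage 2: 37(ω_s−ω_c) = −65(ω_r−ω_c),  ω_r=0, ω_c=1
Stage 2: ω_s = 1 − (65/37)(0−1) = 102/37
  ⇒ ω_s²/ω_c² = 102/37
Coupling ω_c² = ω_c¹ ⇒ overall = 23/32 × 102/37 = 1173/592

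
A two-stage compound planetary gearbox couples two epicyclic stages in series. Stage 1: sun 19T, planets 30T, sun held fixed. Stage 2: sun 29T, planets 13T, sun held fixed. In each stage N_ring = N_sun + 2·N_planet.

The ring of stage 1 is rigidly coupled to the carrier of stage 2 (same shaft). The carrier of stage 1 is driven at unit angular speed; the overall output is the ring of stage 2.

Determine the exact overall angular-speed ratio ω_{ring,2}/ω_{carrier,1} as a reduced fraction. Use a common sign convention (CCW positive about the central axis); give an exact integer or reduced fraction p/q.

8232/4345

Stage 1: N_ring = 19 + 2·30 = 79
Stage 1: 19(ω_s−ω_c) = −79(ω_r−ω_c),  ω_s=0, ω_c=1
Stage 1: ω_r = 1 − (19/79)(0−1) = 98/79
  ⇒ ω_r¹/ω_c¹ = 98/79
Stage 2: N_ring = 29 + 2·13 = 55
Stage 2: 29(ω_s−ω_c) = −55(ω_r−ω_c),  ω_s=0, ω_c=1
Stage 2: ω_r = 1 − (29/55)(0−1) = 84/55
  ⇒ ω_r²/ω_c² = 84/55
Coupling ω_c² = ω_r¹ ⇒ overall = 98/79 × 84/55 = 8232/4345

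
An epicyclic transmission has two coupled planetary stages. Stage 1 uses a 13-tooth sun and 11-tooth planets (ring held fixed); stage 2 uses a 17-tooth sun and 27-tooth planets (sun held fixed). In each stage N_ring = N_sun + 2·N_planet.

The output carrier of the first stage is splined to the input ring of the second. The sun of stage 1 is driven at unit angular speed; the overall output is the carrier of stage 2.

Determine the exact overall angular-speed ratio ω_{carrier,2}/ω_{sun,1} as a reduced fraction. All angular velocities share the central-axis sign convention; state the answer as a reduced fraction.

923/4224

Stage 1: N_ring = 13 + 2·11 = 35
Stage 1: 13(ω_s−ω_c) = −35(ω_r−ω_c),  ω_r=0, ω_s=1
Stage 1: 13(1−ω_c) = −35(0−ω_c)  ⇒  48ω_c = 13  ⇒  ω_c = 13/48
  ⇒ ω_c¹/ω_s¹ = 13/48
Stage 2: N_ring = 17 + 2·27 = 71
Stage 2: 17(ω_s−ω_c) = −71(ω_r−ω_c),  ω_s=0, ω_r=1
Stage 2: 17(0−ω_c) = −71(1−ω_c)  ⇒  88ω_c = 71  ⇒  ω_c = 71/88
  ⇒ ω_c²/ω_r² = 71/88
Coupling ω_r² = ω_c¹ ⇒ overall = 13/48 × 71/88 = 923/4224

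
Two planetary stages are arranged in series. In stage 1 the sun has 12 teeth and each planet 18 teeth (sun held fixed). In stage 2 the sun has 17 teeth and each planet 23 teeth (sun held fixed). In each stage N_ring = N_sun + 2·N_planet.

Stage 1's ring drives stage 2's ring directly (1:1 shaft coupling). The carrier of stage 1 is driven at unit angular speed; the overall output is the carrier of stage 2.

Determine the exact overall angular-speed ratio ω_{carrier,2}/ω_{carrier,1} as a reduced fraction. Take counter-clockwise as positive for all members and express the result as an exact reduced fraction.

63/64

Stage 1: N_ring = 12 + 2·18 = 48
Stage 1: 12(ω_s−ω_c) = −48(ω_r−ω_c),  ω_s=0, ω_c=1
Stage 1: ω_r = 1 − (12/48)(0−1) = 5/4
  ⇒ ω_r¹/ω_c¹ = 5/4
Stage 2: N_ring = 17 + 2·23 = 63
Stage 2: 17(ω_s−ω_c) = −63(ω_r−ω_c),  ω_s=0, ω_r=1
Stage 2: 17(0−ω_c) = −63(1−ω_c)  ⇒  80ω_c = 63  ⇒  ω_c = 63/80
  ⇒ ω_c²/ω_r² = 63/80
Coupling ω_r² = ω_r¹ ⇒ overall = 5/4 × 63/80 = 63/64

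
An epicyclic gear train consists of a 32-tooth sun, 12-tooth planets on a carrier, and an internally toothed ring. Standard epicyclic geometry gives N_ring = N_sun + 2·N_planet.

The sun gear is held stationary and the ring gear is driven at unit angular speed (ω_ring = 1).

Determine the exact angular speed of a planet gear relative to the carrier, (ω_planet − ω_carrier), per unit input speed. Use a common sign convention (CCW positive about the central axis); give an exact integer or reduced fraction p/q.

56/33

N_ring = 32 + 2·12 = 56
32(ω_s−ω_c) = −56(ω_r−ω_c),  ω_s=0, ω_r=1
32(0−ω_c) = −56(1−ω_c)  ⇒  88ω_c = 56  ⇒  ω_c = 7/11
sun–planet: 32·(0−7/11) = −12·(ω_p−ω_c)  ⇒  ω_p−ω_c = −(32/12)·(-7/11) = 56/33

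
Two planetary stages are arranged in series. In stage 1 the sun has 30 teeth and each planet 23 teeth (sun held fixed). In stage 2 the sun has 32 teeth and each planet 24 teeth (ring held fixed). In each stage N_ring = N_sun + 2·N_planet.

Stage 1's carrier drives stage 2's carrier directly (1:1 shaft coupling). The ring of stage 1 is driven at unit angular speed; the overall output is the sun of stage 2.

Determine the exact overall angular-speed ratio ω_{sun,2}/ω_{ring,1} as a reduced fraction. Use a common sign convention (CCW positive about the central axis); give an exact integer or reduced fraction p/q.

133/53

Stage 1: N_ring = 30 + 2·23 = 76
Stage 1: 30(ω_s−ω_c) = −76(ω_r−ω_c),  ω_s=0, ω_r=1
Stage 1: 30(0−ω_c) = −76(1−ω_c)  ⇒  106ω_c = 76  ⇒  ω_c = 38/53
  ⇒ ω_c¹/ω_r¹ = 38/53
Stage 2: N_ring = 32 + 2·24 = 80
Stage 2: 32(ω_s−ω_c) = −80(ω_r−ω_c),  ω_r=0, ω_c=1
Stage 2: ω_s = 1 − (80/32)(0−1) = 7/2
  ⇒ ω_s²/ω_c² = 7/2
Coupling ω_c² = ω_c¹ ⇒ overall = 38/53 × 7/2 = 133/53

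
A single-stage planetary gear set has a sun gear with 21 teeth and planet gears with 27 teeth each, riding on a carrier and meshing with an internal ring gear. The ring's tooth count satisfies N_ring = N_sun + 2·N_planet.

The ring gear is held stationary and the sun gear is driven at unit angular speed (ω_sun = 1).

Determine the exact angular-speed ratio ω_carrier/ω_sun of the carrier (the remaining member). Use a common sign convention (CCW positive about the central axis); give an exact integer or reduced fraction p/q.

N_ring = 21 + 2·27 = 75
21(ω_s−ω_c) = −75(ω_r−ω_c),  ω_r=0, ω_s=1
21(1−ω_c) = −75(0−ω_c)  ⇒  96ω_c = 21  ⇒  ω_c = 7/32
ω_c/ω_s = 7/32

7/32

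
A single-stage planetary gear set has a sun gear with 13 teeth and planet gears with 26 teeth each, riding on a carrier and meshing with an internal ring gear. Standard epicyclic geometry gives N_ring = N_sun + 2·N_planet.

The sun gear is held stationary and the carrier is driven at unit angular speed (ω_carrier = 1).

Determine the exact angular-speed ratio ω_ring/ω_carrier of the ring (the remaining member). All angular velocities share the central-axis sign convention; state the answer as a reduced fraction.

N_ring = 13 + 2·26 = 65
13(ω_s−ω_c) = −65(ω_r−ω_c),  ω_s=0, ω_c=1
ω_r = 1 − (13/65)(0−1) = 6/5
ω_r/ω_c = 6/5

6/5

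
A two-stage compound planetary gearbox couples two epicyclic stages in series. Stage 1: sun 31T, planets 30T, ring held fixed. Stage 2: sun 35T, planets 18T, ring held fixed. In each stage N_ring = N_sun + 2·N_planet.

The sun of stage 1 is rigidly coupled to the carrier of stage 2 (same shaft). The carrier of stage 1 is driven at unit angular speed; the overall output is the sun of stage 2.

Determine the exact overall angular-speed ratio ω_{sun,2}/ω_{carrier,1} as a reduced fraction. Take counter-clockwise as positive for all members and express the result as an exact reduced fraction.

Stage 1: N_ring = 31 + 2·30 = 91
Stage 1: 31(ω_s−ω_c) = −91(ω_r−ω_c),  ω_r=0, ω_c=1
Stage 1: ω_s = 1 − (91/31)(0−1) = 122/31
  ⇒ ω_s¹/ω_c¹ = 122/31
Stage 2: N_ring = 35 + 2·18 = 71
Stage 2: 35(ω_s−ω_c) = −71(ω_r−ω_c),  ω_r=0, ω_c=1
Stage 2: ω_s = 1 − (71/35)(0−1) = 106/35
  ⇒ ω_s²/ω_c² = 106/35
Coupling ω_c² = ω_s¹ ⇒ overall = 122/31 × 106/35 = 12932/1085

12932/1085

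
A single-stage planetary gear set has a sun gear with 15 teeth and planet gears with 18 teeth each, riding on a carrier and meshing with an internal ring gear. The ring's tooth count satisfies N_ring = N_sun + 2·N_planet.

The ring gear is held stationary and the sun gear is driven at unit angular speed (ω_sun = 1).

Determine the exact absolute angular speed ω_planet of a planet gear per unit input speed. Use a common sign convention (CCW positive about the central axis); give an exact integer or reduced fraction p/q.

-5/12

N_ring = 15 + 2·18 = 51
15(ω_s−ω_c) = −51(ω_r−ω_c),  ω_r=0, ω_s=1
15(1−ω_c) = −51(0−ω_c)  ⇒  66ω_c = 15  ⇒  ω_c = 5/22
sun–planet: 15·(1−5/22) = −18·(ω_p−ω_c)  ⇒  ω_p−ω_c = −(15/18)·(17/22) = -85/132
ω_p = 5/22 − 85/132 = -5/12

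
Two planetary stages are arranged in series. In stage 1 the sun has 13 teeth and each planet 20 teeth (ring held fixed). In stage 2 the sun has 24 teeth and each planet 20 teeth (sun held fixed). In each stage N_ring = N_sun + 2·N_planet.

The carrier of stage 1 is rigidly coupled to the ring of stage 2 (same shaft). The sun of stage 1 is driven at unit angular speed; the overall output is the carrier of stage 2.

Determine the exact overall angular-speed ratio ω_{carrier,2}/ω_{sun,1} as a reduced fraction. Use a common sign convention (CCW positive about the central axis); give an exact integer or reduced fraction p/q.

Stage 1: N_ring = 13 + 2·20 = 53
Stage 1: 13(ω_s−ω_c) = −53(ω_r−ω_c),  ω_r=0, ω_s=1
Stage 1: 13(1−ω_c) = −53(0−ω_c)  ⇒  66ω_c = 13  ⇒  ω_c = 13/66
  ⇒ ω_c¹/ω_s¹ = 13/66
Stage 2: N_ring = 24 + 2·20 = 64
Stage 2: 24(ω_s−ω_c) = −64(ω_r−ω_c),  ω_s=0, ω_r=1
Stage 2: 24(0−ω_c) = −64(1−ω_c)  ⇒  88ω_c = 64  ⇒  ω_c = 8/11
  ⇒ ω_c²/ω_r² = 8/11
Coupling ω_r² = ω_c¹ ⇒ overall = 13/66 × 8/11 = 52/363

52/363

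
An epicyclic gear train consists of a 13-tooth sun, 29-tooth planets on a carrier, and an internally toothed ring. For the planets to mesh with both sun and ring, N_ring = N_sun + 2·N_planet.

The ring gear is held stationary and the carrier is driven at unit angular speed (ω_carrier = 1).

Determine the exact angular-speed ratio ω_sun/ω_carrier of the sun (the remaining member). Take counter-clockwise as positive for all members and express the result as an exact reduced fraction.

84/13

N_ring = 13 + 2·29 = 71
13(ω_s−ω_c) = −71(ω_r−ω_c),  ω_r=0, ω_c=1
ω_s = 1 − (71/13)(0−1) = 84/13
ω_s/ω_c = 84/13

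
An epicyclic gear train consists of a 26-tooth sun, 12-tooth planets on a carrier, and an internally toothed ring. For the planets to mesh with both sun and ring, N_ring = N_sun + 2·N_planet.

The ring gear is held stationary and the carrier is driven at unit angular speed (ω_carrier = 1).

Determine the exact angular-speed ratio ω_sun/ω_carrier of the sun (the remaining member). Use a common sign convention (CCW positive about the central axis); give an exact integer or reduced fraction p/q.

38/13

N_ring = 26 + 2·12 = 50
26(ω_s−ω_c) = −50(ω_r−ω_c),  ω_r=0, ω_c=1
ω_s = 1 − (50/26)(0−1) = 38/13
ω_s/ω_c = 38/13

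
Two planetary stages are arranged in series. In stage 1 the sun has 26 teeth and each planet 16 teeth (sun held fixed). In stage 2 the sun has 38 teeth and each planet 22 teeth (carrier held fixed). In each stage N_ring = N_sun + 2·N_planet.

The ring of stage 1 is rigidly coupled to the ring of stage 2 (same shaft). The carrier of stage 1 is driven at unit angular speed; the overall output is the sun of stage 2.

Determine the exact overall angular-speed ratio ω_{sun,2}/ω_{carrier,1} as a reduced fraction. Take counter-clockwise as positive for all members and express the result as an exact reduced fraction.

-1722/551

Stage 1: N_ring = 26 + 2·16 = 58
Stage 1: 26(ω_s−ω_c) = −58(ω_r−ω_c),  ω_s=0, ω_c=1
Stage 1: ω_r = 1 − (26/58)(0−1) = 42/29
  ⇒ ω_r¹/ω_c¹ = 42/29
Stage 2: N_ring = 38 + 2·22 = 82
Stage 2: 38(ω_s−ω_c) = −82(ω_r−ω_c),  ω_c=0, ω_r=1
Stage 2: ω_s = 0 − (82/38)(1−0) = -41/19
  ⇒ ω_s²/ω_r² = -41/19
Coupling ω_r² = ω_r¹ ⇒ overall = 42/29 × -41/19 = -1722/551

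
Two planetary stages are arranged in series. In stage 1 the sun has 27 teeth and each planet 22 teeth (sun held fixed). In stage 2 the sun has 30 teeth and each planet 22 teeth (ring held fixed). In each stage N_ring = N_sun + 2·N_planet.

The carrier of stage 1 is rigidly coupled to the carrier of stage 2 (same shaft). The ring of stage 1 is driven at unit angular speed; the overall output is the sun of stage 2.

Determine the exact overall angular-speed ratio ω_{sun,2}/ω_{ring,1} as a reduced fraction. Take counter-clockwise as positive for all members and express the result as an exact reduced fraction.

1846/735

Stage 1: N_ring = 27 + 2·22 = 71
Stage 1: 27(ω_s−ω_c) = −71(ω_r−ω_c),  ω_s=0, ω_r=1
Stage 1: 27(0−ω_c) = −71(1−ω_c)  ⇒  98ω_c = 71  ⇒  ω_c = 71/98
  ⇒ ω_c¹/ω_r¹ = 71/98
Stage 2: N_ring = 30 + 2·22 = 74
Stage 2: 30(ω_s−ω_c) = −74(ω_r−ω_c),  ω_r=0, ω_c=1
Stage 2: ω_s = 1 − (74/30)(0−1) = 52/15
  ⇒ ω_s²/ω_c² = 52/15
Coupling ω_c² = ω_c¹ ⇒ overall = 71/98 × 52/15 = 1846/735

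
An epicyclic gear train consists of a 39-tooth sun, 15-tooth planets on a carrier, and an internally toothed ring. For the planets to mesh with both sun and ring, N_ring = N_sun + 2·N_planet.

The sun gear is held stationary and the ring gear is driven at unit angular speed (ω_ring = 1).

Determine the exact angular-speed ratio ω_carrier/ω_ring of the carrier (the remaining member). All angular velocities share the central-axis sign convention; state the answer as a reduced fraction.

N_ring = 39 + 2·15 = 69
39(ω_s−ω_c) = −69(ω_r−ω_c),  ω_s=0, ω_r=1
39(0−ω_c) = −69(1−ω_c)  ⇒  108ω_c = 69  ⇒  ω_c = 23/36
ω_c/ω_r = 23/36

23/36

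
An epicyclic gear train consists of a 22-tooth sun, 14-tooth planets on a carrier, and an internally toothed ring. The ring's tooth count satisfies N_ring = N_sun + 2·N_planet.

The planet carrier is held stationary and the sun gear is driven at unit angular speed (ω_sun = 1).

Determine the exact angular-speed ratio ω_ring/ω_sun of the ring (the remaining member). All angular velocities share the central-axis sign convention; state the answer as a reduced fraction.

N_ring = 22 + 2·14 = 50
22(ω_s−ω_c) = −50(ω_r−ω_c),  ω_c=0, ω_s=1
ω_r = 0 − (22/50)(1−0) = -11/25
ω_r/ω_s = -11/25

-11/25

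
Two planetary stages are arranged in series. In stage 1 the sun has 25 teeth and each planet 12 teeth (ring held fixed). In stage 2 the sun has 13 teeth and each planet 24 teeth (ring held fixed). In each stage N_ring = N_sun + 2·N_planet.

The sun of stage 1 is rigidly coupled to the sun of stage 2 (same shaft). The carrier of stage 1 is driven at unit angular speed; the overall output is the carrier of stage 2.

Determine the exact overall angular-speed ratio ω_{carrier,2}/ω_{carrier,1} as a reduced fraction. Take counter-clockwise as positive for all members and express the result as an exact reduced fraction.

Stage 1: N_ring = 25 + 2·12 = 49
Stage 1: 25(ω_s−ω_c) = −49(ω_r−ω_c),  ω_r=0, ω_c=1
Stage 1: ω_s = 1 − (49/25)(0−1) = 74/25
  ⇒ ω_s¹/ω_c¹ = 74/25
Stage 2: N_ring = 13 + 2·24 = 61
Stage 2: 13(ω_s−ω_c) = −61(ω_r−ω_c),  ω_r=0, ω_s=1
Stage 2: 13(1−ω_c) = −61(0−ω_c)  ⇒  74ω_c = 13  ⇒  ω_c = 13/74
  ⇒ ω_c²/ω_s² = 13/74
Coupling ω_s² = ω_s¹ ⇒ overall = 74/25 × 13/74 = 13/25

13/25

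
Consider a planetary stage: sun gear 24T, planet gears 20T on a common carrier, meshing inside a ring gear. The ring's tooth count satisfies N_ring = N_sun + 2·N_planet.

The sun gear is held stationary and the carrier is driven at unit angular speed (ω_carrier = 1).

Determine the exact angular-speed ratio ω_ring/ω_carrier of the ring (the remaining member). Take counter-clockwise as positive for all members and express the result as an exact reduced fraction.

N_ring = 24 + 2·20 = 64
24(ω_s−ω_c) = −64(ω_r−ω_c),  ω_s=0, ω_c=1
ω_r = 1 − (24/64)(0−1) = 11/8
ω_r/ω_c = 11/8

11/8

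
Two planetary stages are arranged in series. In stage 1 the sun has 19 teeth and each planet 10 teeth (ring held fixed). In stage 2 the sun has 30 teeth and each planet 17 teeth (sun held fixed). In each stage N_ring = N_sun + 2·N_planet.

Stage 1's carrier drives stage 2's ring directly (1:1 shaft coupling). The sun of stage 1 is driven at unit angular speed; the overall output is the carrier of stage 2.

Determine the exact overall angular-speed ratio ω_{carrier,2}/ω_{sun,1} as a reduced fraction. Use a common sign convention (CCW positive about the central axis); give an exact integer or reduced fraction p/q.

Stage 1: N_ring = 19 + 2·10 = 39
Stage 1: 19(ω_s−ω_c) = −39(ω_r−ω_c),  ω_r=0, ω_s=1
Stage 1: 19(1−ω_c) = −39(0−ω_c)  ⇒  58ω_c = 19  ⇒  ω_c = 19/58
  ⇒ ω_c¹/ω_s¹ = 19/58
Stage 2: N_ring = 30 + 2·17 = 64
Stage 2: 30(ω_s−ω_c) = −64(ω_r−ω_c),  ω_s=0, ω_r=1
Stage 2: 30(0−ω_c) = −64(1−ω_c)  ⇒  94ω_c = 64  ⇒  ω_c = 32/47
  ⇒ ω_c²/ω_r² = 32/47
Coupling ω_r² = ω_c¹ ⇒ overall = 19/58 × 32/47 = 304/1363

304/1363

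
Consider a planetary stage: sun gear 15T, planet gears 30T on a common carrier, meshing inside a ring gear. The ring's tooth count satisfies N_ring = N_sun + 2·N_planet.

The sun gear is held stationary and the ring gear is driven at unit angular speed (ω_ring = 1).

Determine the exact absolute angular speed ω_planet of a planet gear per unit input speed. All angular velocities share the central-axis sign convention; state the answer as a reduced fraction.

5/4

N_ring = 15 + 2·30 = 75
15(ω_s−ω_c) = −75(ω_r−ω_c),  ω_s=0, ω_r=1
15(0−ω_c) = −75(1−ω_c)  ⇒  90ω_c = 75  ⇒  ω_c = 5/6
sun–planet: 15·(0−5/6) = −30·(ω_p−ω_c)  ⇒  ω_p−ω_c = −(15/30)·(-5/6) = 5/12
ω_p = 5/6 + 5/12 = 5/4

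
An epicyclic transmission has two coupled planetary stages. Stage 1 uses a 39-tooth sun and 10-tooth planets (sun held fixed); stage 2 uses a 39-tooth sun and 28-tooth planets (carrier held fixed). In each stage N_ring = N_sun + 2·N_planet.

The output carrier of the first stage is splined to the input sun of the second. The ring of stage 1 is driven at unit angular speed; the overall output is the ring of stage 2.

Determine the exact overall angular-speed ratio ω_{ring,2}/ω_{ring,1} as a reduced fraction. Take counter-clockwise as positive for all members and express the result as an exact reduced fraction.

Stage 1: N_ring = 39 + 2·10 = 59
Stage 1: 39(ω_s−ω_c) = −59(ω_r−ω_c),  ω_s=0, ω_r=1
Stage 1: 39(0−ω_c) = −59(1−ω_c)  ⇒  98ω_c = 59  ⇒  ω_c = 59/98
  ⇒ ω_c¹/ω_r¹ = 59/98
Stage 2: N_ring = 39 + 2·28 = 95
Stage 2: 39(ω_s−ω_c) = −95(ω_r−ω_c),  ω_c=0, ω_s=1
Stage 2: ω_r = 0 − (39/95)(1−0) = -39/95
  ⇒ ω_r²/ω_s² = -39/95
Coupling ω_s² = ω_c¹ ⇒ overall = 59/98 × -39/95 = -2301/9310

-2301/9310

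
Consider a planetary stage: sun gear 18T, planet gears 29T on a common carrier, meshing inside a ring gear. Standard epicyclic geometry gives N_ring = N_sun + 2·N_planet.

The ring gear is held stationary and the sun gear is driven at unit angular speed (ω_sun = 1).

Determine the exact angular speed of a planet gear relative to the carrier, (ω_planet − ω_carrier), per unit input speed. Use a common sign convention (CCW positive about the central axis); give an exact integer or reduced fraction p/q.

-684/1363

N_ring = 18 + 2·29 = 76
18(ω_s−ω_c) = −76(ω_r−ω_c),  ω_r=0, ω_s=1
18(1−ω_c) = −76(0−ω_c)  ⇒  94ω_c = 18  ⇒  ω_c = 9/47
sun–planet: 18·(1−9/47) = −29·(ω_p−ω_c)  ⇒  ω_p−ω_c = −(18/29)·(38/47) = -684/1363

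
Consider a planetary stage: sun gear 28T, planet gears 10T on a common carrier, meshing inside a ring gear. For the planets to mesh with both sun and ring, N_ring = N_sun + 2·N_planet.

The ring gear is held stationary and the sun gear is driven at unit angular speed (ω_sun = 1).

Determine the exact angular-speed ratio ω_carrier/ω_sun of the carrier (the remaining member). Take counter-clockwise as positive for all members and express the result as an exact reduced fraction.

7/19

N_ring = 28 + 2·10 = 48
28(ω_s−ω_c) = −48(ω_r−ω_c),  ω_r=0, ω_s=1
28(1−ω_c) = −48(0−ω_c)  ⇒  76ω_c = 28  ⇒  ω_c = 7/19
ω_c/ω_s = 7/19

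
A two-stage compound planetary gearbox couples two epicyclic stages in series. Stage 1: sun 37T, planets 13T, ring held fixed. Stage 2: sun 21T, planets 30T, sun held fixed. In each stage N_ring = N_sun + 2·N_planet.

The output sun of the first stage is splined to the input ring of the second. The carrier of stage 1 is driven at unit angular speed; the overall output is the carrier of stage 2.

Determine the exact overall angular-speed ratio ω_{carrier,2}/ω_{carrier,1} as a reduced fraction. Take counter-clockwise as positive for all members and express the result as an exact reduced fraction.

Stage 1: N_ring = 37 + 2·13 = 63
Stage 1: 37(ω_s−ω_c) = −63(ω_r−ω_c),  ω_r=0, ω_c=1
Stage 1: ω_s = 1 − (63/37)(0−1) = 100/37
  ⇒ ω_s¹/ω_c¹ = 100/37
Stage 2: N_ring = 21 + 2·30 = 81
Stage 2: 21(ω_s−ω_c) = −81(ω_r−ω_c),  ω_s=0, ω_r=1
Stage 2: 21(0−ω_c) = −81(1−ω_c)  ⇒  102ω_c = 81  ⇒  ω_c = 27/34
  ⇒ ω_c²/ω_r² = 27/34
Coupling ω_r² = ω_s¹ ⇒ overall = 100/37 × 27/34 = 1350/629

1350/629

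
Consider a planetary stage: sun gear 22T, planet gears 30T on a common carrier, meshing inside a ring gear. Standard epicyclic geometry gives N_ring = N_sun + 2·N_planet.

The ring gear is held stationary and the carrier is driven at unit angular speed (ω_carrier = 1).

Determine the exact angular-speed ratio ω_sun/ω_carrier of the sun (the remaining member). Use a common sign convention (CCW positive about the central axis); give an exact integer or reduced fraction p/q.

52/11

N_ring = 22 + 2·30 = 82
22(ω_s−ω_c) = −82(ω_r−ω_c),  ω_r=0, ω_c=1
ω_s = 1 − (82/22)(0−1) = 52/11
ω_s/ω_c = 52/11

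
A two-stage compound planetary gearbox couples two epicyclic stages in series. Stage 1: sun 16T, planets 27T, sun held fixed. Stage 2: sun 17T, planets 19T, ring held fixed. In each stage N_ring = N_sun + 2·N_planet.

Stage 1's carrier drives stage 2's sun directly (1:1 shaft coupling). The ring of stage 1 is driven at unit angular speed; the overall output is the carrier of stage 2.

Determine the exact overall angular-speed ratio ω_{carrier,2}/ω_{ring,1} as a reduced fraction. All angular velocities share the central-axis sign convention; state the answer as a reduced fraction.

595/3096

Stage 1: N_ring = 16 + 2·27 = 70
Stage 1: 16(ω_s−ω_c) = −70(ω_r−ω_c),  ω_s=0, ω_r=1
Stage 1: 16(0−ω_c) = −70(1−ω_c)  ⇒  86ω_c = 70  ⇒  ω_c = 35/43
  ⇒ ω_c¹/ω_r¹ = 35/43
Stage 2: N_ring = 17 + 2·19 = 55
Stage 2: 17(ω_s−ω_c) = −55(ω_r−ω_c),  ω_r=0, ω_s=1
Stage 2: 17(1−ω_c) = −55(0−ω_c)  ⇒  72ω_c = 17  ⇒  ω_c = 17/72
  ⇒ ω_c²/ω_s² = 17/72
Coupling ω_s² = ω_c¹ ⇒ overall = 35/43 × 17/72 = 595/3096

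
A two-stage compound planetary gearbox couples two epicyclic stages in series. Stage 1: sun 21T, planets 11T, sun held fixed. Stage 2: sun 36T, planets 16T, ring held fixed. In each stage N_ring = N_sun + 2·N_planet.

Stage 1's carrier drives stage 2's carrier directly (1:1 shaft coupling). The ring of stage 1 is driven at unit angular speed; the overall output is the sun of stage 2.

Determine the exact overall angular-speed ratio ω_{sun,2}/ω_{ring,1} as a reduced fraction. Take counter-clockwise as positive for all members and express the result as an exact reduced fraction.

559/288

Stage 1: N_ring = 21 + 2·11 = 43
Stage 1: 21(ω_s−ω_c) = −43(ω_r−ω_c),  ω_s=0, ω_r=1
Stage 1: 21(0−ω_c) = −43(1−ω_c)  ⇒  64ω_c = 43  ⇒  ω_c = 43/64
  ⇒ ω_c¹/ω_r¹ = 43/64
Stage 2: N_ring = 36 + 2·16 = 68
Stage 2: 36(ω_s−ω_c) = −68(ω_r−ω_c),  ω_r=0, ω_c=1
Stage 2: ω_s = 1 − (68/36)(0−1) = 26/9
  ⇒ ω_s²/ω_c² = 26/9
Coupling ω_c² = ω_c¹ ⇒ overall = 43/64 × 26/9 = 559/288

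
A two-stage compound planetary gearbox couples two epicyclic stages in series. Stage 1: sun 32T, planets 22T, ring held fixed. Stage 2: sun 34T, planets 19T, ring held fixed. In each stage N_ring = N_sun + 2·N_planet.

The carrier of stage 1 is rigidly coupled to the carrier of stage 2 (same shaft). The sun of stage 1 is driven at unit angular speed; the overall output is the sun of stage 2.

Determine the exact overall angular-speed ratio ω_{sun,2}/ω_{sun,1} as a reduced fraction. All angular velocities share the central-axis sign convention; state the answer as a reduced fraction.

424/459

Stage 1: N_ring = 32 + 2·22 = 76
Stage 1: 32(ω_s−ω_c) = −76(ω_r−ω_c),  ω_r=0, ω_s=1
Stage 1: 32(1−ω_c) = −76(0−ω_c)  ⇒  108ω_c = 32  ⇒  ω_c = 8/27
  ⇒ ω_c¹/ω_s¹ = 8/27
Stage 2: N_ring = 34 + 2·19 = 72
Stage 2: 34(ω_s−ω_c) = −72(ω_r−ω_c),  ω_r=0, ω_c=1
Stage 2: ω_s = 1 − (72/34)(0−1) = 53/17
  ⇒ ω_s²/ω_c² = 53/17
Coupling ω_c² = ω_c¹ ⇒ overall = 8/27 × 53/17 = 424/459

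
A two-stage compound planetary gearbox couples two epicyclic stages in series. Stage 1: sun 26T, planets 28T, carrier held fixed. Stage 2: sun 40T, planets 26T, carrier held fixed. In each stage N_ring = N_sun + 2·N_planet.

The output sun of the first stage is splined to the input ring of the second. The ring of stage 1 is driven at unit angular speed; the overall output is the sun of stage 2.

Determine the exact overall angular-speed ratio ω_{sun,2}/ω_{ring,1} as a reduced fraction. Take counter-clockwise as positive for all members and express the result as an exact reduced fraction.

943/130

Stage 1: N_ring = 26 + 2·28 = 82
Stage 1: 26(ω_s−ω_c) = −82(ω_r−ω_c),  ω_c=0, ω_r=1
Stage 1: ω_s = 0 − (82/26)(1−0) = -41/13
  ⇒ ω_s¹/ω_r¹ = -41/13
Stage 2: N_ring = 40 + 2·26 = 92
Stage 2: 40(ω_s−ω_c) = −92(ω_r−ω_c),  ω_c=0, ω_r=1
Stage 2: ω_s = 0 − (92/40)(1−0) = -23/10
  ⇒ ω_s²/ω_r² = -23/10
Coupling ω_r² = ω_s¹ ⇒ overall = -41/13 × -23/10 = 943/130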